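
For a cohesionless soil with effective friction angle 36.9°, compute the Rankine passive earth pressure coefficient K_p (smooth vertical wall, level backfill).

4.01

K_p = (1 + sin φ)/(1 − sin φ) = tan²(45° + 36.9°/2) = 4.005.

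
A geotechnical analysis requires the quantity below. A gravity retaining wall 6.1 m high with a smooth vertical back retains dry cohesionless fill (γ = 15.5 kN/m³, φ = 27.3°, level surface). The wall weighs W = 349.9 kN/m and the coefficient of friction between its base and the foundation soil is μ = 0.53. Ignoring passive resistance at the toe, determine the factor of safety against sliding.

K_a = tan²(45° − 27.3°/2) = 0.3711.
P_a = ½K_aγH² = 0.5×0.3711×15.5×6.1² = 107.0 kN/m, acting at H/3 = 2.033 m above the base.
FS_sliding = μW / P_a = 0.53×349.9 / 107.0 = 1.733.

1.73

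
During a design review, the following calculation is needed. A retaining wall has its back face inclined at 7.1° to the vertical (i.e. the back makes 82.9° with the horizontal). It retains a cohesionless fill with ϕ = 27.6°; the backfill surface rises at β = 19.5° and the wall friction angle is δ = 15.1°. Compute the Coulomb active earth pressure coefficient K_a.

0.548

K_a = sin²(α+φ) / [sin²α · sin(α−δ) · (1 + √{sin(φ+δ)sin(φ−β) / (sin(α−δ)sin(α+β))})²].
With α = 82.9°, φ = 27.6°, δ = 15.1°, β = 19.5°: K_a = 0.5481.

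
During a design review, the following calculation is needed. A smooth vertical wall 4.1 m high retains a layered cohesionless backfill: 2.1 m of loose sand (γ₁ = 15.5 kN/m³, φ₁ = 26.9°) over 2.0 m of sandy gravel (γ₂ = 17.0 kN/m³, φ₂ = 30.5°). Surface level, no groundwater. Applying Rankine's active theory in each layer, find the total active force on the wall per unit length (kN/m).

45.3 kN/m

K_a1 = tan²(45°−26.9°/2) = 0.3770; K_a2 = tan²(45°−30.5°/2) = 0.3267.
Layer 1: σ at base = K_a1 γ₁ h₁ = 12.27 kPa; P₁ = ½×12.27×2.1 = 12.88.
Layer 2: σ_v at top = γ₁h₁ = 32.55; σ_h top = K_a2×32.55 = 10.63; σ_h base = K_a2×(32.55+17.0×2.0) = 21.74.
P₂ = ½(10.63+21.74)×2.0 = 32.37. Total P_a = 12.88+32.37 = 45.26 kN/m.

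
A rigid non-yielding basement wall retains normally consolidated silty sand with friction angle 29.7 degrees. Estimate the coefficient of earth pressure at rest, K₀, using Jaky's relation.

K₀ = 1 − sin φ' = 1 − sin 29.7° = 0.5045.

0.505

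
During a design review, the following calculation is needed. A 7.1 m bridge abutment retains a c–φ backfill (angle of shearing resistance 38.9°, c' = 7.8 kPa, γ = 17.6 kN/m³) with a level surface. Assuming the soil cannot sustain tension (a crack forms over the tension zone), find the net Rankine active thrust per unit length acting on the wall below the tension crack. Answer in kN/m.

55.3 kN/m

K_a = 0.2285; √K_a = 0.4780.
Tension-crack depth z_c = 2c/(γ√K_a) = 2×7.8/(17.6×0.4780) = 1.854 m.
σ_a at base = K_a γ H − 2c√K_a = 0.2285×17.6×7.1 − 2×7.8×0.4780 = 21.10 kPa.
P_a = ½ × 21.10 × (H − z_c) = 0.5×21.10×5.246 = 55.34 kN/m.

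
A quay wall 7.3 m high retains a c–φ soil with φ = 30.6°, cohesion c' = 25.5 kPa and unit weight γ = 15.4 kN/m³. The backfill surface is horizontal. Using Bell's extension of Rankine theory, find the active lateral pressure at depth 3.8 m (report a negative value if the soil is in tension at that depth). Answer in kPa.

-10.1 kPa

K_a = (1 − sin φ)/(1 + sin φ) = 0.3253.
σ_a = K_a γ z − 2c√K_a = 0.3253×15.4×3.8 − 2×25.5×0.5704 = -10.05 kPa.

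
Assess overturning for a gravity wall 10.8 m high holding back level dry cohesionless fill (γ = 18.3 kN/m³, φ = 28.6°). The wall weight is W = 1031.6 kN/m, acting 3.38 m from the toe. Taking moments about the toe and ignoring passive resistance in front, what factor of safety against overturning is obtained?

K_a = tan²(45° − 28.6°/2) = 0.3525.
P_a = ½K_aγH² = 0.5×0.3525×18.3×10.8² = 376.3 kN/m, acting at H/3 = 3.600 m above the base.
Overturning moment M_o = P_a × H/3 = 376.3 × 3.600 = 1355.
Resisting moment M_r = W × 3.38 = 1031.6 × 3.38 = 3487.
FS_overturning = M_r/M_o = 3487/1355 = 2.574.

2.57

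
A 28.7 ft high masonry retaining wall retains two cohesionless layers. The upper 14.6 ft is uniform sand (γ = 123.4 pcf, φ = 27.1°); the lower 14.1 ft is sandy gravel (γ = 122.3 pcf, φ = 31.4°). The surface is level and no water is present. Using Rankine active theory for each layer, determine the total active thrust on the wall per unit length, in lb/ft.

K_a1 = tan²(45°−27.1°/2) = 0.3741; K_a2 = tan²(45°−31.4°/2) = 0.3149.
Layer 1: σ at base = K_a1 γ₁ h₁ = 673.9 psf; P₁ = ½×673.9×14.6 = 4920.
Layer 2: σ_v at top = γ₁h₁ = 1802; σ_h top = K_a2×1802 = 567.4; σ_h base = K_a2×(1802+122.3×14.1) = 1110.
P₂ = ½(567.4+1110)×14.1 = 11830. Total P_a = 4920+11830 = 16750 lb/ft.

16700 lb/ft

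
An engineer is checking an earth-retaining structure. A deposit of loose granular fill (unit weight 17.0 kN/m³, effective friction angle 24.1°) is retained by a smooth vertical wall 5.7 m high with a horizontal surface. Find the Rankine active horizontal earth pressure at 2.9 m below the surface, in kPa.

K_a = (1 − sin φ)/(1 + sin φ) = 0.4201.
σ_h = K_a γ z = 0.4201 × 17.0 × 2.9 = 20.71 kPa.

20.7 kPa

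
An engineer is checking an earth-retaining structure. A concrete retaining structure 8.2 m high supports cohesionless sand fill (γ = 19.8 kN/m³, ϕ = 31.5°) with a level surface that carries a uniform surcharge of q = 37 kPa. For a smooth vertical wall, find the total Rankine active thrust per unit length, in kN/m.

304 kN/m

K_a = tan²(45° − φ/2) = 0.3136.
Soil triangle: ½ K_a γ H² = 0.5×0.3136×19.8×8.2² = 208.8 kN/m.
Surcharge rectangle: K_a q H = 0.3136×37×8.2 = 95.16 kN/m.
Total = 208.8 + 95.16 = 303.9 kN/m.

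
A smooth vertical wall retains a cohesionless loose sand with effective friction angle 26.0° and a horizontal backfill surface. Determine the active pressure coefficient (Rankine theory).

K_a = (1 − sin φ)/(1 + sin φ) = (1 − sin 26.0°)/(1 + sin 26.0°) = 0.3905.

0.390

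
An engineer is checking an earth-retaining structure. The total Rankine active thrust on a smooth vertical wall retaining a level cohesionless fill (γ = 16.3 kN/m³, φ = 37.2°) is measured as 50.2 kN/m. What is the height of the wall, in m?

5.00 m

K_a = 0.2464. P_a = ½ K_a γ H² ⇒ H = √(2P_a/(K_a γ)).
H = √(2×50.2/(0.2464×16.3)) = 5.000 m.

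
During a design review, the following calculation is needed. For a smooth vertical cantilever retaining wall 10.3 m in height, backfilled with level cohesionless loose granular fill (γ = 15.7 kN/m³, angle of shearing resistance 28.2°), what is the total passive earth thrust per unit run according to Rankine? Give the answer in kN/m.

2330 kN/m

K_p = tan²(45° + φ/2) = 2.792.
P_p = ½ K_p γ H² = 0.5 × 2.792 × 15.7 × 10.3² = 2325 kN/m.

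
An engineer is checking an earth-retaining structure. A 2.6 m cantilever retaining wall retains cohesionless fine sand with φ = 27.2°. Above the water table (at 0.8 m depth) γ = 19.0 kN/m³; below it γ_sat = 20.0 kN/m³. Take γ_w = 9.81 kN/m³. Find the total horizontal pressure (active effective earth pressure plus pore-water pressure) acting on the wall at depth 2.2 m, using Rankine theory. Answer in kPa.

24.7 kPa

K_a = (1 − sin φ)/(1 + sin φ) = 0.3726.
γ' = 20.0 − 9.81 = 10.19 kN/m³.
Effective vertical stress at 2.2 m: σ'_v = 19.0×0.8 + 10.19×1.40 = 29.47 kPa.
σ'_h = K_a σ'_v = 0.3726 × 29.47 = 10.98 kPa; u = γ_w × 1.40 = 13.73 kPa.
Total σ_h = 10.98 + 13.73 = 24.71 kPa.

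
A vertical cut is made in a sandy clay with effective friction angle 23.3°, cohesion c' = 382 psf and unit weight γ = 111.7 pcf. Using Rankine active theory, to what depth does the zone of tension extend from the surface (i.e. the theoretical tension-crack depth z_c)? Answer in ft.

10.4 ft

K_a = tan²(45° − 23.3°/2) = 0.4331; √K_a = 0.6581.
The active pressure is zero where K_a γ z = 2c√K_a, so z_c = 2c/(γ√K_a) = 2×382/(111.7×0.6581) = 10.39 ft.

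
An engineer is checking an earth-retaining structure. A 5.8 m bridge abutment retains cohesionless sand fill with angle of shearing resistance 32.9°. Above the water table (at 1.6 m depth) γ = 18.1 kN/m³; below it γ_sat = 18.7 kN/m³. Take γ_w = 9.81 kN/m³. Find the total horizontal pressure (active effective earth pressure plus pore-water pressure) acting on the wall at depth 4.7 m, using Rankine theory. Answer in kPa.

47.1 kPa

K_a = (1 − sin φ)/(1 + sin φ) = 0.2960.
γ' = 18.7 − 9.81 = 8.890 kN/m³.
Effective vertical stress at 4.7 m: σ'_v = 18.1×1.6 + 8.890×3.10 = 56.52 kPa.
σ'_h = K_a σ'_v = 0.2960 × 56.52 = 16.73 kPa; u = γ_w × 3.10 = 30.41 kPa.
Total σ_h = 16.73 + 30.41 = 47.14 kPa.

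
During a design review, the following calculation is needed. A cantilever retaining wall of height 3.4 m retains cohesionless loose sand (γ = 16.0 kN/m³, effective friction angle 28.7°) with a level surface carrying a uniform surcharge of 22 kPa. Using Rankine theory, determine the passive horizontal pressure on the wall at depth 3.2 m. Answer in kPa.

K_p = (1 + sin φ)/(1 − sin φ) = 2.848.
σ_v = γz + q = 16.0 × 3.2 + 22 = 73.20 kPa.
σ_h = K_p σ_v = 2.848 × 73.20 = 208.5 kPa.

208 kPa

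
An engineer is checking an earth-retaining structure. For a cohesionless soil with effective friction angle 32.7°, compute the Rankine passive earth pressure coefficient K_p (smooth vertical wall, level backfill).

3.35

K_p = (1 + sin φ)/(1 − sin φ) = tan²(45° + 32.7°/2) = 3.350.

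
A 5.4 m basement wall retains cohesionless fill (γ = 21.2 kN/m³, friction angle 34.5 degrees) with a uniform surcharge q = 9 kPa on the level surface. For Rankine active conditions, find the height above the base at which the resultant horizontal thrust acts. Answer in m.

K_a = 0.2768.
Triangular part P₁ = ½K_aγH² = 85.56 at H/3 = 1.800 m; rectangular part P₂ = K_a q H = 13.45 at H/2 = 2.700 m.
ȳ = (P₁·1.800 + P₂·2.700)/(P₁+P₂) = 1.922 m.

1.92 m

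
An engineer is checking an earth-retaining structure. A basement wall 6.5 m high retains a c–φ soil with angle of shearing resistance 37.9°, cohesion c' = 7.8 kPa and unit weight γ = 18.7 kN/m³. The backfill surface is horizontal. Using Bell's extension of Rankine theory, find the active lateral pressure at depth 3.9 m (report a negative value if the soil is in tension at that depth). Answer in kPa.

K_a = (1 − sin φ)/(1 + sin φ) = 0.2389.
σ_a = K_a γ z − 2c√K_a = 0.2389×18.7×3.9 − 2×7.8×0.4888 = 9.800 kPa.

9.80 kPa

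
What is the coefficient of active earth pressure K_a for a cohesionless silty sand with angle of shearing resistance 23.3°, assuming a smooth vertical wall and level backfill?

K_a = tan²(45° − φ/2) = tan²(33.35°) = 0.4331.

0.433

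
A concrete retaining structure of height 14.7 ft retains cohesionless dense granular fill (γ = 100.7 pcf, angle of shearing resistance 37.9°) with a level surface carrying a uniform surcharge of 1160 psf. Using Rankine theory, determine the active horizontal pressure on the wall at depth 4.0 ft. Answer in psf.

373 psf

K_a = (1 − sin φ)/(1 + sin φ) = 0.2389.
σ_v = γz + q = 100.7 × 4.0 + 1160 = 1563 psf.
σ_h = K_a σ_v = 0.2389 × 1563 = 373.4 psf.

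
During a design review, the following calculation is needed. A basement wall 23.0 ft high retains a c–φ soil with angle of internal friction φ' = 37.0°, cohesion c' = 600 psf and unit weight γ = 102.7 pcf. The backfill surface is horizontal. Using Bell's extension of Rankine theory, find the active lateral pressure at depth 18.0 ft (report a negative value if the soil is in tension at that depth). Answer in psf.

-139 psf

K_a = (1 − sin φ)/(1 + sin φ) = 0.2486.
σ_a = K_a γ z − 2c√K_a = 0.2486×102.7×18.0 − 2×600×0.4986 = -138.8 psf.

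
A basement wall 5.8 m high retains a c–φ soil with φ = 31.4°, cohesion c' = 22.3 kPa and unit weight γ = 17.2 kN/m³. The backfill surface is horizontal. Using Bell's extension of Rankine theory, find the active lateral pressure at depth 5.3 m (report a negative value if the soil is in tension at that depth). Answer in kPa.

K_a = (1 − sin φ)/(1 + sin φ) = 0.3149.
σ_a = K_a γ z − 2c√K_a = 0.3149×17.2×5.3 − 2×22.3×0.5612 = 3.679 kPa.

3.68 kPa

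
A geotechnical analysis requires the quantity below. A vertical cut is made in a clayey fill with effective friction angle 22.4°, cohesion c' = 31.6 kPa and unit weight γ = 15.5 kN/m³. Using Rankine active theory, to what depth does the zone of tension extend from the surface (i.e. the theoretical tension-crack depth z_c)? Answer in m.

6.09 m

K_a = tan²(45° − 22.4°/2) = 0.4482; √K_a = 0.6694.
The active pressure is zero where K_a γ z = 2c√K_a, so z_c = 2c/(γ√K_a) = 2×31.6/(15.5×0.6694) = 6.091 m.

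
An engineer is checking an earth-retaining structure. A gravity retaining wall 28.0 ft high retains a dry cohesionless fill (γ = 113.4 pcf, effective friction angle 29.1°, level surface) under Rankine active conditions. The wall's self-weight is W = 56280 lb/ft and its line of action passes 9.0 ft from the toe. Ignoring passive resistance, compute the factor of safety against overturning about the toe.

3.53

K_a = tan²(45° − 29.1°/2) = 0.3456.
P_a = ½K_aγH² = 0.5×0.3456×113.4×28.0² = 15360 lb/ft, acting at H/3 = 9.333 ft above the base.
Overturning moment M_o = P_a × H/3 = 15360 × 9.333 = 143400.
Resisting moment M_r = W × 9.0 = 56280 × 9.0 = 506500.
FS_overturning = M_r/M_o = 506500/143400 = 3.533.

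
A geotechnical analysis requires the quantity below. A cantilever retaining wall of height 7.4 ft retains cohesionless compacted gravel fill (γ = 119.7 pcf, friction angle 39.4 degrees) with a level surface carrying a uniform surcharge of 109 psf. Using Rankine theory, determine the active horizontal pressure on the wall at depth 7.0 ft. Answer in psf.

K_a = (1 − sin φ)/(1 + sin φ) = 0.2234.
σ_v = γz + q = 119.7 × 7.0 + 109 = 946.9 psf.
σ_h = K_a σ_v = 0.2234 × 946.9 = 211.6 psf.

212 psf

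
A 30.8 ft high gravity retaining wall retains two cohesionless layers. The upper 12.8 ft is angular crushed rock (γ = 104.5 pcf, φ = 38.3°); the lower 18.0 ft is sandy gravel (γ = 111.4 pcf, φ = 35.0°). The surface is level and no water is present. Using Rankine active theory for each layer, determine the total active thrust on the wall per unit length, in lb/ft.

13400 lb/ft

K_a1 = tan²(45°−38.3°/2) = 0.2347; K_a2 = tan²(45°−35.0°/2) = 0.2710.
Layer 1: σ at base = K_a1 γ₁ h₁ = 314.0 psf; P₁ = ½×314.0×12.8 = 2009.
Layer 2: σ_v at top = γ₁h₁ = 1338; σ_h top = K_a2×1338 = 362.5; σ_h base = K_a2×(1338+111.4×18.0) = 905.9.
P₂ = ½(362.5+905.9)×18.0 = 11420. Total P_a = 2009+11420 = 13420 lb/ft.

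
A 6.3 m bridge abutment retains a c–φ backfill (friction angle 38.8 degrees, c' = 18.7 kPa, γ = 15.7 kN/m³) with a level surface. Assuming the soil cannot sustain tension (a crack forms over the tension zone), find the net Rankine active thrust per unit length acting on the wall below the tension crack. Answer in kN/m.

3.18 kN/m

K_a = 0.2296; √K_a = 0.4791.
Tension-crack depth z_c = 2c/(γ√K_a) = 2×18.7/(15.7×0.4791) = 4.972 m.
σ_a at base = K_a γ H − 2c√K_a = 0.2296×15.7×6.3 − 2×18.7×0.4791 = 4.786 kPa.
P_a = ½ × 4.786 × (H − z_c) = 0.5×4.786×1.328 = 3.178 kN/m.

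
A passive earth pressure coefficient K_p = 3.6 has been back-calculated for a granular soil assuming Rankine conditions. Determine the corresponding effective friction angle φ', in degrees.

K_p = (1+sin φ)/(1−sin φ) ⇒ sin φ = (K_p − 1)/(K_p + 1) = 0.5652.
φ = arcsin(0.5652) = 34.42°.

34.4°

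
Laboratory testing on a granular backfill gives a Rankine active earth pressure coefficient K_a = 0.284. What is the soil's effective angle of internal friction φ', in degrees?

33.9°

K_a = tan²(45° − φ/2) ⇒ 45° − φ/2 = arctan(√0.284) = 28.05°.
φ = 2(45° − 28.05°) = 33.89°.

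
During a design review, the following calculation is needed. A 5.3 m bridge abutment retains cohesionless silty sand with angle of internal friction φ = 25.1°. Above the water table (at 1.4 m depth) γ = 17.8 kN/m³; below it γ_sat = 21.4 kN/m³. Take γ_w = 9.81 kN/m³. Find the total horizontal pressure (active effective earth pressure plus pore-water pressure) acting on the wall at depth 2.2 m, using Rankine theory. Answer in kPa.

21.7 kPa

K_a = (1 − sin φ)/(1 + sin φ) = 0.4043.
γ' = 21.4 − 9.81 = 11.59 kN/m³.
Effective vertical stress at 2.2 m: σ'_v = 17.8×1.4 + 11.59×0.800 = 34.19 kPa.
σ'_h = K_a σ'_v = 0.4043 × 34.19 = 13.82 kPa; u = γ_w × 0.800 = 7.848 kPa.
Total σ_h = 13.82 + 7.848 = 21.67 kPa.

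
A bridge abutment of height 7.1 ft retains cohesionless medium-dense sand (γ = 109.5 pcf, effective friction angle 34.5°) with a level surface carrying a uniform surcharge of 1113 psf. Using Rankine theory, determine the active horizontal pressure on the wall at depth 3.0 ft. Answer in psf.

399 psf

K_a = (1 − sin φ)/(1 + sin φ) = 0.2768.
σ_v = γz + q = 109.5 × 3.0 + 1113 = 1442 psf.
σ_h = K_a σ_v = 0.2768 × 1442 = 399.0 psf.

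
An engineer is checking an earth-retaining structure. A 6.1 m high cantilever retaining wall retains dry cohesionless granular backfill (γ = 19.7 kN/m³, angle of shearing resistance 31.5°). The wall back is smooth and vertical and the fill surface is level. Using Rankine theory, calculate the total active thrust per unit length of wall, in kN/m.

K_a = tan²(45° − φ/2) = 0.3136.
P_a = ½ K_a γ H² = 0.5 × 0.3136 × 19.7 × 6.1² = 115.0 kN/m.

115 kN/m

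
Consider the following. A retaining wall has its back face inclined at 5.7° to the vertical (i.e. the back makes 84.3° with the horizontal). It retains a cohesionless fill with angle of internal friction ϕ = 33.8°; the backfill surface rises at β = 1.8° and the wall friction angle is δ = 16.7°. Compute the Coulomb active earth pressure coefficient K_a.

0.306

K_a = sin²(α+φ) / [sin²α · sin(α−δ) · (1 + √{sin(φ+δ)sin(φ−β) / (sin(α−δ)sin(α+β))})²].
With α = 84.3°, φ = 33.8°, δ = 16.7°, β = 1.8°: K_a = 0.3063.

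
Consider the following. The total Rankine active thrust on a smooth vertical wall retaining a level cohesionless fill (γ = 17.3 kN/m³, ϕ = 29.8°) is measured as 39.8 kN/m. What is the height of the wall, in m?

K_a = 0.3360. P_a = ½ K_a γ H² ⇒ H = √(2P_a/(K_a γ)).
H = √(2×39.8/(0.3360×17.3)) = 3.700 m.

3.70 m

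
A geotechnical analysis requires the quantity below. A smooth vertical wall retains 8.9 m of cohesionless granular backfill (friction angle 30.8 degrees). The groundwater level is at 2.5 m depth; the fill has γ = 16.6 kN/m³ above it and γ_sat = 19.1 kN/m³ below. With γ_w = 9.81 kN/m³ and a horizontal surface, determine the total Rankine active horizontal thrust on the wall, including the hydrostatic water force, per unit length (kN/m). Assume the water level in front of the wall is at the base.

365 kN/m

K_a = tan²(45° − φ/2) = 0.3227.
γ' = 19.1 − 9.81 = 9.290 kN/m³. Depth below WT = 6.4 m.
σ'_h at WT = K_a γ d_w = 13.39 kPa; at base = 13.39 + K_a γ' × 6.4 = 32.58 kPa.
P₁ (0–2.5 m) = ½×13.39×2.5 = 16.74. P₂ (2.5–8.9 m) = ½(13.39+32.58)×6.4 = 147.1.
P_w = ½ γ_w h₂² = 0.5×9.81×6.4² = 200.9. Total = 16.74+147.1+200.9 = 364.8 kN/m.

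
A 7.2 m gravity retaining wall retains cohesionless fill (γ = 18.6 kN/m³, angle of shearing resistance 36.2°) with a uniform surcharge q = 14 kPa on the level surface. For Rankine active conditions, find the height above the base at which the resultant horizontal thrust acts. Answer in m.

K_a = 0.2574.
Triangular part P₁ = ½K_aγH² = 124.1 at H/3 = 2.400 m; rectangular part P₂ = K_a q H = 25.94 at H/2 = 3.600 m.
ȳ = (P₁·2.400 + P₂·3.600)/(P₁+P₂) = 2.608 m.

2.61 m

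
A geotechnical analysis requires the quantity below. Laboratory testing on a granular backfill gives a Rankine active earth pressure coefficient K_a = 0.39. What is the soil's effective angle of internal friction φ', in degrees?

K_a = tan²(45° − φ/2) ⇒ 45° − φ/2 = arctan(√0.39) = 31.98°.
φ = 2(45° − 31.98°) = 26.03°.

26.0°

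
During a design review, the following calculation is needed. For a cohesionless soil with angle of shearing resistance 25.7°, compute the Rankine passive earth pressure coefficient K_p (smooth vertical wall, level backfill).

K_p = (1 + sin φ)/(1 − sin φ) = tan²(45° + 25.7°/2) = 2.531.

2.53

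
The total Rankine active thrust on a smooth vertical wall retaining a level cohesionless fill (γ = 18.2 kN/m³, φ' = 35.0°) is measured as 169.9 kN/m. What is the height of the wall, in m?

8.30 m

K_a = 0.2710. P_a = ½ K_a γ H² ⇒ H = √(2P_a/(K_a γ)).
H = √(2×169.9/(0.2710×18.2)) = 8.300 m.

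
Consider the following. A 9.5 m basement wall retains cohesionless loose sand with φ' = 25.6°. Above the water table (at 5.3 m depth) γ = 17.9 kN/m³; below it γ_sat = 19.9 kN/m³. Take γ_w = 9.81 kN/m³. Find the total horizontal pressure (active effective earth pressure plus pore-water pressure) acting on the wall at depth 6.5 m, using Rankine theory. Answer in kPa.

54.2 kPa

K_a = (1 − sin φ)/(1 + sin φ) = 0.3966.
γ' = 19.9 − 9.81 = 10.09 kN/m³.
Effective vertical stress at 6.5 m: σ'_v = 17.9×5.3 + 10.09×1.20 = 107.0 kPa.
σ'_h = K_a σ'_v = 0.3966 × 107.0 = 42.42 kPa; u = γ_w × 1.20 = 11.77 kPa.
Total σ_h = 42.42 + 11.77 = 54.20 kPa.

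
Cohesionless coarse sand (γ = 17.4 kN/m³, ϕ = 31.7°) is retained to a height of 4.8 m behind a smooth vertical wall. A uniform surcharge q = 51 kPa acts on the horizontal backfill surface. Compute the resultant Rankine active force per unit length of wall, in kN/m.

K_a = tan²(45° − φ/2) = 0.3111.
Soil triangle: ½ K_a γ H² = 0.5×0.3111×17.4×4.8² = 62.35 kN/m.
Surcharge rectangle: K_a q H = 0.3111×51×4.8 = 76.15 kN/m.
Total = 62.35 + 76.15 = 138.5 kN/m.

139 kN/m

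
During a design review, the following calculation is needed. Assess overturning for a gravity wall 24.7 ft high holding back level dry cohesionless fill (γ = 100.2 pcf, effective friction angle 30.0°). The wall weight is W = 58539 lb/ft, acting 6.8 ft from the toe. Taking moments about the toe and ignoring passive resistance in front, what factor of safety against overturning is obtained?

4.75

K_a = tan²(45° − 30.0°/2) = 0.3333.
P_a = ½K_aγH² = 0.5×0.3333×100.2×24.7² = 10190 lb/ft, acting at H/3 = 8.233 ft above the base.
Overturning moment M_o = P_a × H/3 = 10190 × 8.233 = 83890.
Resisting moment M_r = W × 6.8 = 58539 × 6.8 = 398100.
FS_overturning = M_r/M_o = 398100/83890 = 4.745.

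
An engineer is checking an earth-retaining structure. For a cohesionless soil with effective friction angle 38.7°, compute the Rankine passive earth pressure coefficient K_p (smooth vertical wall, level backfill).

4.34

K_p = (1 + sin φ)/(1 − sin φ) = tan²(45° + 38.7°/2) = 4.337.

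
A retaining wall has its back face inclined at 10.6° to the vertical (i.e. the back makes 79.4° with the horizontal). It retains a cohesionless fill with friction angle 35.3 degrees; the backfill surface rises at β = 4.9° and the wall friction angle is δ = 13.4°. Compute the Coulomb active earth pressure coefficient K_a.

0.345

K_a = sin²(α+φ) / [sin²α · sin(α−δ) · (1 + √{sin(φ+δ)sin(φ−β) / (sin(α−δ)sin(α+β))})²].
With α = 79.4°, φ = 35.3°, δ = 13.4°, β = 4.9°: K_a = 0.3449.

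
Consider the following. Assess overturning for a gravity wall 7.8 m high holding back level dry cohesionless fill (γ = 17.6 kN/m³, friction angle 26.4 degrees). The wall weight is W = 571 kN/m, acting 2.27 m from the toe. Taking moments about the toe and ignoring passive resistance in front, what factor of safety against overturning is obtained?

2.42

K_a = tan²(45° − 26.4°/2) = 0.3844.
P_a = ½K_aγH² = 0.5×0.3844×17.6×7.8² = 205.8 kN/m, acting at H/3 = 2.600 m above the base.
Overturning moment M_o = P_a × H/3 = 205.8 × 2.600 = 535.1.
Resisting moment M_r = W × 2.27 = 571 × 2.27 = 1296.
FS_overturning = M_r/M_o = 1296/535.1 = 2.422.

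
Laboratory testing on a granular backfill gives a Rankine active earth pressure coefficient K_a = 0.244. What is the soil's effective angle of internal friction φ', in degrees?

37.4°

K_a = tan²(45° − φ/2) ⇒ 45° − φ/2 = arctan(√0.244) = 26.29°.
φ = 2(45° − 26.29°) = 37.42°.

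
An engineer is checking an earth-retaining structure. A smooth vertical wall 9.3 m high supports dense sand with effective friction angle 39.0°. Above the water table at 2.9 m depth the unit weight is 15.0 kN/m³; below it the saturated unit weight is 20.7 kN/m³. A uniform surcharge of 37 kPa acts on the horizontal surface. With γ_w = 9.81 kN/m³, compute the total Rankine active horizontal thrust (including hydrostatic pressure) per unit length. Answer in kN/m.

K_a = tan²(45° − φ/2) = 0.2275.
γ' = 20.7 − 9.81 = 10.89 kN/m³. h₂ = H − d_w = 6.4 m.
σ'_h: at surface K_a·q = 8.418; at WT K_a(q+γd_w) = 18.31; at base K_a(q+γd_w+γ'h₂) = 34.17 kPa.
P₁ = ½(8.418+18.31)×2.9 = 38.76; P₂ = ½(18.31+34.17)×6.4 = 168.0; P_w = ½γ_w h₂² = 200.9.
Total = 38.76+168.0+200.9 = 407.6 kN/m.

408 kN/m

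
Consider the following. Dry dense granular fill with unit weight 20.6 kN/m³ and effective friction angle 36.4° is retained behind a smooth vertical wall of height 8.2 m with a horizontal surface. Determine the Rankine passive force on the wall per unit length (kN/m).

2710 kN/m

K_p = tan²(45° + φ/2) = 3.919.
P_p = ½ K_p γ H² = 0.5 × 3.919 × 20.6 × 8.2² = 2714 kN/m.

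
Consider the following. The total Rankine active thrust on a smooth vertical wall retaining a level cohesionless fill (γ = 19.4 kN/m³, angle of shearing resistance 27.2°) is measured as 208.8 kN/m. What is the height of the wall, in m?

K_a = 0.3726. P_a = ½ K_a γ H² ⇒ H = √(2P_a/(K_a γ)).
H = √(2×208.8/(0.3726×19.4)) = 7.601 m.

7.60 m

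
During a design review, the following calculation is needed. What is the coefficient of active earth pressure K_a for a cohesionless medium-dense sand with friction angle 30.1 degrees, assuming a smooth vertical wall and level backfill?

K_a = tan²(45° − φ/2) = tan²(29.95°) = 0.3320.

0.332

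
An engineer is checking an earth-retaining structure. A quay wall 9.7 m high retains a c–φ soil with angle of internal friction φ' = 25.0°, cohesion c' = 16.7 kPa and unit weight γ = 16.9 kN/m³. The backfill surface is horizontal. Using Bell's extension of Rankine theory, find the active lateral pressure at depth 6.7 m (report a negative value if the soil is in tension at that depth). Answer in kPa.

24.7 kPa

K_a = (1 − sin φ)/(1 + sin φ) = 0.4059.
σ_a = K_a γ z − 2c√K_a = 0.4059×16.9×6.7 − 2×16.7×0.6371 = 24.68 kPa.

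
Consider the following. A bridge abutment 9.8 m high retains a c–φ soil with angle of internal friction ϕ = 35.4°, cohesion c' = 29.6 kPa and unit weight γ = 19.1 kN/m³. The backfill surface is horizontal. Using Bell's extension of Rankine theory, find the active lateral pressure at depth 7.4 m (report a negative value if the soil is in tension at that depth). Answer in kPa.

K_a = (1 − sin φ)/(1 + sin φ) = 0.2664.
σ_a = K_a γ z − 2c√K_a = 0.2664×19.1×7.4 − 2×29.6×0.5161 = 7.097 kPa.

7.10 kPa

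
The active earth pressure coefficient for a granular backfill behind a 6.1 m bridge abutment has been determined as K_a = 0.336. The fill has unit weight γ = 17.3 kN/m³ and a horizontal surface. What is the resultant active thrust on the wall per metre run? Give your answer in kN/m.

P = ½ K_a γ H² = 0.5 × 0.336 × 17.3 × 6.1² = 108.1 kN/m.

108 kN/m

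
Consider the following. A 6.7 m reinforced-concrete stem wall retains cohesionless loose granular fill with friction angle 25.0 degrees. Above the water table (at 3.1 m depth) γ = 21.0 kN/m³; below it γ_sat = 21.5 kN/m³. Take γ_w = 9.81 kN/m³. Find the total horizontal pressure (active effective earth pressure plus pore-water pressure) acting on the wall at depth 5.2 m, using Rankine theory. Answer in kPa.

K_a = (1 − sin φ)/(1 + sin φ) = 0.4059.
γ' = 21.5 − 9.81 = 11.69 kN/m³.
Effective vertical stress at 5.2 m: σ'_v = 21.0×3.1 + 11.69×2.10 = 89.65 kPa.
σ'_h = K_a σ'_v = 0.4059 × 89.65 = 36.38 kPa; u = γ_w × 2.10 = 20.60 kPa.
Total σ_h = 36.38 + 20.60 = 56.99 kPa.

57.0 kPa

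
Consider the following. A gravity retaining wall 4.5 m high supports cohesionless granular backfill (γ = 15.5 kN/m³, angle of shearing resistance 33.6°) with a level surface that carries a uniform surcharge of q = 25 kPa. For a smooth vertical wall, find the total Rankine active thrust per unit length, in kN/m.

K_a = tan²(45° − φ/2) = 0.2875.
Soil triangle: ½ K_a γ H² = 0.5×0.2875×15.5×4.5² = 45.12 kN/m.
Surcharge rectangle: K_a q H = 0.2875×25×4.5 = 32.34 kN/m.
Total = 45.12 + 32.34 = 77.46 kN/m.

77.5 kN/m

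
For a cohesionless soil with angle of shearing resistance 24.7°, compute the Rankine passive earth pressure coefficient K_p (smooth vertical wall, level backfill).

2.44

K_p = (1 + sin φ)/(1 − sin φ) = tan²(45° + 24.7°/2) = 2.436.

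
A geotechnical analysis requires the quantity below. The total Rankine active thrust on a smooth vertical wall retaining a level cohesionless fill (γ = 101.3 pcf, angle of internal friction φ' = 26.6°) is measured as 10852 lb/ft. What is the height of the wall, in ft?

23.7 ft

K_a = 0.3814. P_a = ½ K_a γ H² ⇒ H = √(2P_a/(K_a γ)).
H = √(2×10852/(0.3814×101.3)) = 23.70 ft.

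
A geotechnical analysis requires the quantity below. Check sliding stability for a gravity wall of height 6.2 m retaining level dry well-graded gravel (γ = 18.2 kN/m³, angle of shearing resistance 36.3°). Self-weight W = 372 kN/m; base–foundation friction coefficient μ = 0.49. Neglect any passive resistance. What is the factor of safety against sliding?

2.03

K_a = tan²(45° − 36.3°/2) = 0.2563.
P_a = ½K_aγH² = 0.5×0.2563×18.2×6.2² = 89.64 kN/m, acting at H/3 = 2.067 m above the base.
FS_sliding = μW / P_a = 0.49×372 / 89.64 = 2.033.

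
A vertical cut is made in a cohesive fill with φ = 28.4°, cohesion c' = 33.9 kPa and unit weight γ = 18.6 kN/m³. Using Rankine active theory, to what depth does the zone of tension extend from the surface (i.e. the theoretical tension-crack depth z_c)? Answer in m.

6.11 m

K_a = tan²(45° − 28.4°/2) = 0.3554; √K_a = 0.5961.
The active pressure is zero where K_a γ z = 2c√K_a, so z_c = 2c/(γ√K_a) = 2×33.9/(18.6×0.5961) = 6.115 m.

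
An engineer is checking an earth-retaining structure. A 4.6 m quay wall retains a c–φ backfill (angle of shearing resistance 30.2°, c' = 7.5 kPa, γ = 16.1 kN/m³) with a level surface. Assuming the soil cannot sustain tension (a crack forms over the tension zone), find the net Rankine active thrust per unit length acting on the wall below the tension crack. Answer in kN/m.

K_a = 0.3307; √K_a = 0.5750.
Tension-crack depth z_c = 2c/(γ√K_a) = 2×7.5/(16.1×0.5750) = 1.620 m.
σ_a at base = K_a γ H − 2c√K_a = 0.3307×16.1×4.6 − 2×7.5×0.5750 = 15.86 kPa.
P_a = ½ × 15.86 × (H − z_c) = 0.5×15.86×2.980 = 23.63 kN/m.

23.6 kN/m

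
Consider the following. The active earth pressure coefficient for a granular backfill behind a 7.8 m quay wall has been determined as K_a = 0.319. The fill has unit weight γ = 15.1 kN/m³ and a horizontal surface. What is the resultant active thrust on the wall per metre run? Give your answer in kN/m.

P = ½ K_a γ H² = 0.5 × 0.319 × 15.1 × 7.8² = 146.5 kN/m.

147 kN/m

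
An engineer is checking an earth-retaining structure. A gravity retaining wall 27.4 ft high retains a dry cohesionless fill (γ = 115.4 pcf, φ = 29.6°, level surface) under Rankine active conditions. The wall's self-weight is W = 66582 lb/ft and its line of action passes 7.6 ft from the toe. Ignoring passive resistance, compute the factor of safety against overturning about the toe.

3.78

K_a = tan²(45° − 29.6°/2) = 0.3387.
P_a = ½K_aγH² = 0.5×0.3387×115.4×27.4² = 14670 lb/ft, acting at H/3 = 9.133 ft above the base.
Overturning moment M_o = P_a × H/3 = 14670 × 9.133 = 134000.
Resisting moment M_r = W × 7.6 = 66582 × 7.6 = 506000.
FS_overturning = M_r/M_o = 506000/134000 = 3.776.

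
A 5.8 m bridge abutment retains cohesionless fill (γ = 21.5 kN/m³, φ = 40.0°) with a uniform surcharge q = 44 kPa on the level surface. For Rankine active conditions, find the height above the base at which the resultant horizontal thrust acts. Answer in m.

2.33 m

K_a = 0.2174.
Triangular part P₁ = ½K_aγH² = 78.63 at H/3 = 1.933 m; rectangular part P₂ = K_a q H = 55.49 at H/2 = 2.900 m.
ȳ = (P₁·1.933 + P₂·2.900)/(P₁+P₂) = 2.333 m.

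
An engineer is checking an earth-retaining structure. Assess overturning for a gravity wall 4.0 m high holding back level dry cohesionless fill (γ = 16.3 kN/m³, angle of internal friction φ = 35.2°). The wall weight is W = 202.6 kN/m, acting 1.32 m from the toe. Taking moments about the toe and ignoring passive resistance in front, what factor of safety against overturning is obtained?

5.72

K_a = tan²(45° − 35.2°/2) = 0.2687.
P_a = ½K_aγH² = 0.5×0.2687×16.3×4.0² = 35.04 kN/m, acting at H/3 = 1.333 m above the base.
Overturning moment M_o = P_a × H/3 = 35.04 × 1.333 = 46.72.
Resisting moment M_r = W × 1.32 = 202.6 × 1.32 = 267.4.
FS_overturning = M_r/M_o = 267.4/46.72 = 5.725.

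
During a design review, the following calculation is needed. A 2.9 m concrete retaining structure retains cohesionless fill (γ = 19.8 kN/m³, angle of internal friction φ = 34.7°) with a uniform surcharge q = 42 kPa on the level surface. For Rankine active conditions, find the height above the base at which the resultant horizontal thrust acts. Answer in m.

K_a = 0.2745.
Triangular part P₁ = ½K_aγH² = 22.85 at H/3 = 0.9667 m; rectangular part P₂ = K_a q H = 33.43 at H/2 = 1.450 m.
ȳ = (P₁·0.9667 + P₂·1.450)/(P₁+P₂) = 1.254 m.

1.25 m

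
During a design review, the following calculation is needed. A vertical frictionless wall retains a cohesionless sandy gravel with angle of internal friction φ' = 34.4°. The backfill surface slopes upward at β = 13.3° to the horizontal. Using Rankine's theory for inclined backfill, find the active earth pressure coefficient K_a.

0.299

K_a = cos β · (cos β − √(cos²β − cos²φ)) / (cos β + √(cos²β − cos²φ)).
cos β = 0.9732, cos φ = 0.8251, √(cos²β − cos²φ) = 0.5160.
K_a = 0.9732 × (0.9732 − 0.5160)/(0.9732 + 0.5160) = 0.2988.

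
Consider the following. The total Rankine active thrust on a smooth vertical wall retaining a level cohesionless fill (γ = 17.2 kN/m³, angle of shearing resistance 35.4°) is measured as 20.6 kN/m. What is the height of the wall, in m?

K_a = 0.2664. P_a = ½ K_a γ H² ⇒ H = √(2P_a/(K_a γ)).
H = √(2×20.6/(0.2664×17.2)) = 2.999 m.

3.00 m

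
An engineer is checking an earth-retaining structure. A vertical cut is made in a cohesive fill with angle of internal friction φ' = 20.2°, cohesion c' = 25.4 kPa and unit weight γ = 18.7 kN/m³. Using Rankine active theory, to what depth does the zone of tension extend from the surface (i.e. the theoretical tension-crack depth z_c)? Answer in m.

3.89 m

K_a = tan²(45° − 20.2°/2) = 0.4867; √K_a = 0.6976.
The active pressure is zero where K_a γ z = 2c√K_a, so z_c = 2c/(γ√K_a) = 2×25.4/(18.7×0.6976) = 3.894 m.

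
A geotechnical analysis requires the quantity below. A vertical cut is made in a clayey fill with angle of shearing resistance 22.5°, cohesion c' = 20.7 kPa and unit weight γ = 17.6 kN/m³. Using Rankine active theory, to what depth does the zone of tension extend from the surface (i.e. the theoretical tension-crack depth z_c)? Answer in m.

K_a = tan²(45° − 22.5°/2) = 0.4465; √K_a = 0.6682.
The active pressure is zero where K_a γ z = 2c√K_a, so z_c = 2c/(γ√K_a) = 2×20.7/(17.6×0.6682) = 3.520 m.

3.52 m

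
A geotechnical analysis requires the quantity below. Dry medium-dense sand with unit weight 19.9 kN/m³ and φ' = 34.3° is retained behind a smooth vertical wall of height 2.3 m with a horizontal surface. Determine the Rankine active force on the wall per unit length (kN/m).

K_a = tan²(45° − φ/2) = 0.2792.
P_a = ½ K_a γ H² = 0.5 × 0.2792 × 19.9 × 2.3² = 14.69 kN/m.

14.7 kN/m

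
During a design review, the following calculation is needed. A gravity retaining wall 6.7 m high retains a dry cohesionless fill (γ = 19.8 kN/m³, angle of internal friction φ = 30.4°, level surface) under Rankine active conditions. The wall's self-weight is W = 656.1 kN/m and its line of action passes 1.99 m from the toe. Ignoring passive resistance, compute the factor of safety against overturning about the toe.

4.01

K_a = tan²(45° − 30.4°/2) = 0.3280.
P_a = ½K_aγH² = 0.5×0.3280×19.8×6.7² = 145.8 kN/m, acting at H/3 = 2.233 m above the base.
Overturning moment M_o = P_a × H/3 = 145.8 × 2.233 = 325.5.
Resisting moment M_r = W × 1.99 = 656.1 × 1.99 = 1306.
FS_overturning = M_r/M_o = 1306/325.5 = 4.011.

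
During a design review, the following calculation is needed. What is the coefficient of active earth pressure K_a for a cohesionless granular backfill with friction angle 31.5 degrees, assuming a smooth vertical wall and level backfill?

0.314

K_a = (1 − sin φ)/(1 + sin φ) = (1 − sin 31.5°)/(1 + sin 31.5°) = 0.3136.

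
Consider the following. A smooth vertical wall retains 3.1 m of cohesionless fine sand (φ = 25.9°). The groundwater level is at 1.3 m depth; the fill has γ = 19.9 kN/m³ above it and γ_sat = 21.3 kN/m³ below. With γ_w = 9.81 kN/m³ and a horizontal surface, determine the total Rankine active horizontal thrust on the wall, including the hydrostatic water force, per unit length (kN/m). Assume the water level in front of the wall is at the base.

K_a = tan²(45° − φ/2) = 0.3920.
γ' = 21.3 − 9.81 = 11.49 kN/m³. Depth below WT = 1.8 m.
σ'_h at WT = K_a γ d_w = 10.14 kPa; at base = 10.14 + K_a γ' × 1.8 = 18.25 kPa.
P₁ (0–1.3 m) = ½×10.14×1.3 = 6.591. P₂ (1.3–3.1 m) = ½(10.14+18.25)×1.8 = 25.55.
P_w = ½ γ_w h₂² = 0.5×9.81×1.8² = 15.89. Total = 6.591+25.55+15.89 = 48.03 kN/m.

48.0 kN/m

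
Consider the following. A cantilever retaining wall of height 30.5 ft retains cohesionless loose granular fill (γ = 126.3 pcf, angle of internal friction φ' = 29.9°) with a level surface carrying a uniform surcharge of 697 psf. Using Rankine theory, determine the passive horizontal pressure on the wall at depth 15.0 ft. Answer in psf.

7740 psf

K_p = (1 + sin φ)/(1 − sin φ) = 2.988.
σ_v = γz + q = 126.3 × 15.0 + 697 = 2592 psf.
σ_h = K_p σ_v = 2.988 × 2592 = 7743 psf.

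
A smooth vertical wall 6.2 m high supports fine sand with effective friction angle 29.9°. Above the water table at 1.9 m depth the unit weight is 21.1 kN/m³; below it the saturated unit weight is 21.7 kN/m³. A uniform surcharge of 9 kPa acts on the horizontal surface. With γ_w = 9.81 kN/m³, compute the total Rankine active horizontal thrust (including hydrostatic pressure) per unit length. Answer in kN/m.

217 kN/m

K_a = tan²(45° − φ/2) = 0.3347.
γ' = 21.7 − 9.81 = 11.89 kN/m³. h₂ = H − d_w = 4.3 m.
σ'_h: at surface K_a·q = 3.012; at WT K_a(q+γd_w) = 16.43; at base K_a(q+γd_w+γ'h₂) = 33.54 kPa.
P₁ = ½(3.012+16.43)×1.9 = 18.47; P₂ = ½(16.43+33.54)×4.3 = 107.4; P_w = ½γ_w h₂² = 90.69.
Total = 18.47+107.4+90.69 = 216.6 kN/m.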